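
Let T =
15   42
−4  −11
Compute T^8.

[[45921, 137760], [−13120, −39359]]

tr T = 4 and det T = 3, so the characteristic polynomial is λ² − (4)λ + (3) with roots 1 and 3.
Eigenvectors give P = [[3, 7], [−1, −2]] with P⁻¹ = [[−2, −7], [1, 3]], and T = P·diag(1, 3)·P⁻¹.
Then T^8 = P·diag(1, 6561)·P⁻¹ = [[3, 45927], [−1, −13122]] · [[−2, −7], [1, 3]] = [[45921, 137760], [−13120, −39359]].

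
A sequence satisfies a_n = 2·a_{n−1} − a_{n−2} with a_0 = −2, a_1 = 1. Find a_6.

With companion matrix C = [[2, −1], [1, 0]], [a_n, a_{n−1}]ᵀ = C·[a_{n−1}, a_{n−2}]ᵀ, so [a_6, a_5]ᵀ = C⁵·[a_1, a_0]ᵀ.
C⁵ = [[6, −5], [5, −4]], giving [a_6, a_5]ᵀ = [[16], [13]].

16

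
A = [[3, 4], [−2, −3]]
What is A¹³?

A² = I (check: tr A = 0 and det A = −1), so A¹³ = A since 13 is odd.

[[3, 4], [−2, −3]]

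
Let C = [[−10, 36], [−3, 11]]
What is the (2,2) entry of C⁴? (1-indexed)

61

tr C = 1 and det C = −2, so the characteristic polynomial is λ² − (1)λ + (−2) with roots 2 and −1.
Eigenvectors give P = [[−3, −4], [−1, −1]] with P⁻¹ = [[1, −4], [−1, 3]], and C = P·diag(2, −1)·P⁻¹.
Then C⁴ = P·diag(16, 1)·P⁻¹ = [[−48, −4], [−16, −1]] · [[1, −4], [−1, 3]] = [[−44, 180], [−15, 61]].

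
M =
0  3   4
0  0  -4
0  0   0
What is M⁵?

[[0, 0, 0], [0, 0, 0], [0, 0, 0]]

M is strictly triangular, hence nilpotent: M³ = 0, so M⁵ = 0.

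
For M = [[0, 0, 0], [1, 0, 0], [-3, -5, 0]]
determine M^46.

M is strictly triangular, hence nilpotent: M^3 = 0, so M^46 = 0.

[[0, 0, 0], [0, 0, 0], [0, 0, 0]]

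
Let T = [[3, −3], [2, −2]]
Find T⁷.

[[3, −3], [2, −2]]

T² = T (a projection; rank 1, trace 1), so T⁷ = T.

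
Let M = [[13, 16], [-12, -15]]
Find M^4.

tr M = -2 and det M = -3, so the characteristic polynomial is λ² − (-2)λ + (-3) with roots -3 and 1.
Eigenvectors give P = [[-1, 4], [1, -3]] with P⁻¹ = [[3, 4], [1, 1]], and M = P·diag(-3, 1)·P⁻¹.
Then M^4 = P·diag(81, 1)·P⁻¹ = [[-81, 4], [81, -3]] · [[3, 4], [1, 1]] = [[-239, -320], [240, 321]].

[[-239, -320], [240, 321]]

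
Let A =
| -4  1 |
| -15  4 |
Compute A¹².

A² = I (check: tr A = 0 and det A = -1), so A¹² = I since 12 is even.

[[1, 0], [0, 1]]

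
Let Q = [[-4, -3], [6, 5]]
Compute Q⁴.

tr Q = 1 and det Q = -2, so the characteristic polynomial is λ² − (1)λ + (-2) with roots 2 and -1.
Eigenvectors give P = [[-1, 1], [2, -1]] with P⁻¹ = [[1, 1], [2, 1]], and Q = P·diag(2, -1)·P⁻¹.
Then Q⁴ = P·diag(16, 1)·P⁻¹ = [[-16, 1], [32, -1]] · [[1, 1], [2, 1]] = [[-14, -15], [30, 31]].

[[-14, -15], [30, 31]]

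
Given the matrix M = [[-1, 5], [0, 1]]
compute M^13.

[[-1, 5], [0, 1]]

M² = I (check: tr M = 0 and det M = -1), so M^13 = M since 13 is odd.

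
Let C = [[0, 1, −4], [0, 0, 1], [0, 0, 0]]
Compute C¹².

[[0, 0, 0], [0, 0, 0], [0, 0, 0]]

C is strictly triangular, hence nilpotent: C³ = 0, so C¹² = 0.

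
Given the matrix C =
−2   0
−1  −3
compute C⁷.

tr C = −5 and det C = 6, so the characteristic polynomial is λ² − (−5)λ + (6) with roots −2 and −3.
Eigenvectors give P = [[−1, 0], [1, 1]] with P⁻¹ = [[−1, 0], [1, 1]], and C = P·diag(−2, −3)·P⁻¹.
Then C⁷ = P·diag(−128, −2187)·P⁻¹ = [[128, 0], [−128, −2187]] · [[−1, 0], [1, 1]] = [[−128, 0], [−2059, −2187]].

[[−128, 0], [−2059, −2187]]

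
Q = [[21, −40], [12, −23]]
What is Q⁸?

tr Q = −2 and det Q = −3, so the characteristic polynomial is λ² − (−2)λ + (−3) with roots −3 and 1.
Eigenvectors give P = [[−5, −2], [−3, −1]] with P⁻¹ = [[1, −2], [−3, 5]], and Q = P·diag(−3, 1)·P⁻¹.
Then Q⁸ = P·diag(6561, 1)·P⁻¹ = [[−32805, −2], [−19683, −1]] · [[1, −2], [−3, 5]] = [[−32799, 65600], [−19680, 39361]].

[[−32799, 65600], [−19680, 39361]]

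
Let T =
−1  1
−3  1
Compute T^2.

[[−2, 0], [0, −2]]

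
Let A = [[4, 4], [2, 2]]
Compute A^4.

A^2 = [[24, 24], [12, 12]]
A^3 = [[144, 144], [72, 72]]
A^4 = [[864, 864], [432, 432]]

[[864, 864], [432, 432]]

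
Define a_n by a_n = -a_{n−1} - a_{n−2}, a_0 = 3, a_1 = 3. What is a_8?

With companion matrix M = [[-1, -1], [1, 0]], [a_n, a_{n−1}]ᵀ = M·[a_{n−1}, a_{n−2}]ᵀ, so [a_8, a_7]ᵀ = M⁷·[a_1, a_0]ᵀ.
M⁷ = [[-1, -1], [1, 0]], giving [a_8, a_7]ᵀ = [[-6], [3]].

-6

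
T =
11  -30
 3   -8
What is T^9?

[[5111, -15330], [1533, -4598]]

tr T = 3 and det T = 2, so the characteristic polynomial is λ² − (3)λ + (2) with roots 2 and 1.
Eigenvectors give P = [[10, 3], [3, 1]] with P⁻¹ = [[1, -3], [-3, 10]], and T = P·diag(2, 1)·P⁻¹.
Then T^9 = P·diag(512, 1)·P⁻¹ = [[5120, 3], [1536, 1]] · [[1, -3], [-3, 10]] = [[5111, -15330], [1533, -4598]].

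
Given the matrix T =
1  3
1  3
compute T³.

[[16, 48], [16, 48]]

T² = [[4, 12], [4, 12]]
T³ = [[16, 48], [16, 48]]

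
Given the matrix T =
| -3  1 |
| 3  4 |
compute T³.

[[-33, 16], [48, 79]]

T² = [[12, 1], [3, 19]]
T³ = [[-33, 16], [48, 79]]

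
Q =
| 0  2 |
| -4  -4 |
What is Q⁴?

Q² = [[-8, -8], [16, 8]]
Q³ = [[32, 16], [-32, 0]]
Q⁴ = [[-64, 0], [0, -64]]

[[-64, 0], [0, -64]]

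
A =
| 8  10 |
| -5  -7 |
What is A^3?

[[62, 70], [-35, -43]]

tr A = 1 and det A = -6, so the characteristic polynomial is λ² − (1)λ + (-6) with roots -2 and 3.
Eigenvectors give P = [[-1, -2], [1, 1]] with P⁻¹ = [[1, 2], [-1, -1]], and A = P·diag(-2, 3)·P⁻¹.
Then A^3 = P·diag(-8, 27)·P⁻¹ = [[8, -54], [-8, 27]] · [[1, 2], [-1, -1]] = [[62, 70], [-35, -43]].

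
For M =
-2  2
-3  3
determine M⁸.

M² = M (a projection; rank 1, trace 1), so M⁸ = M.

[[-2, 2], [-3, 3]]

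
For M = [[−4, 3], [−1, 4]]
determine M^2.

[[13, 0], [0, 13]]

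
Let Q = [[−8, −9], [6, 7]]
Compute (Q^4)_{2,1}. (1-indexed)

tr Q = −1 and det Q = −2, so the characteristic polynomial is λ² − (−1)λ + (−2) with roots 1 and −2.
Eigenvectors give P = [[−1, −3], [1, 2]] with P⁻¹ = [[2, 3], [−1, −1]], and Q = P·diag(1, −2)·P⁻¹.
Then Q^4 = P·diag(1, 16)·P⁻¹ = [[−1, −48], [1, 32]] · [[2, 3], [−1, −1]] = [[46, 45], [−30, −29]].

−30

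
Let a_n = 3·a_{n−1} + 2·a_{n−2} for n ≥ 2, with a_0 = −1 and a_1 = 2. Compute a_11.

408040

With companion matrix M = [[3, 2], [1, 0]], [a_n, a_{n−1}]ᵀ = M·[a_{n−1}, a_{n−2}]ᵀ, so [a_11, a_10]ᵀ = M¹⁰·[a_1, a_0]ᵀ.
M¹⁰ = [[283667, 159294], [79647, 44726]], giving [a_11, a_10]ᵀ = [[408040], [114568]].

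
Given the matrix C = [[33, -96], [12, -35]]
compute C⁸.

tr C = -2 and det C = -3, so the characteristic polynomial is λ² − (-2)λ + (-3) with roots -3 and 1.
Eigenvectors give P = [[-8, -3], [-3, -1]] with P⁻¹ = [[1, -3], [-3, 8]], and C = P·diag(-3, 1)·P⁻¹.
Then C⁸ = P·diag(6561, 1)·P⁻¹ = [[-52488, -3], [-19683, -1]] · [[1, -3], [-3, 8]] = [[-52479, 157440], [-19680, 59041]].

[[-52479, 157440], [-19680, 59041]]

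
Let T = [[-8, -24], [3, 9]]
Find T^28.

[[-8, -24], [3, 9]]

T² = T (a projection; rank 1, trace 1), so T^28 = T.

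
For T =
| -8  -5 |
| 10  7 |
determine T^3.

tr T = -1 and det T = -6, so the characteristic polynomial is λ² − (-1)λ + (-6) with roots -3 and 2.
Eigenvectors give P = [[1, -1], [-1, 2]] with P⁻¹ = [[2, 1], [1, 1]], and T = P·diag(-3, 2)·P⁻¹.
Then T^3 = P·diag(-27, 8)·P⁻¹ = [[-27, -8], [27, 16]] · [[2, 1], [1, 1]] = [[-62, -35], [70, 43]].

[[-62, -35], [70, 43]]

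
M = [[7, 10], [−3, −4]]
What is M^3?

tr M = 3 and det M = 2, so the characteristic polynomial is λ² − (3)λ + (2) with roots 1 and 2.
Eigenvectors give P = [[−5, −2], [3, 1]] with P⁻¹ = [[1, 2], [−3, −5]], and M = P·diag(1, 2)·P⁻¹.
Then M^3 = P·diag(1, 8)·P⁻¹ = [[−5, −16], [3, 8]] · [[1, 2], [−3, −5]] = [[43, 70], [−21, −34]].

[[43, 70], [−21, −34]]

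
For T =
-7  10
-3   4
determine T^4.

tr T = -3 and det T = 2, so the characteristic polynomial is λ² − (-3)λ + (2) with roots -1 and -2.
Eigenvectors give P = [[-5, 2], [-3, 1]] with P⁻¹ = [[1, -2], [3, -5]], and T = P·diag(-1, -2)·P⁻¹.
Then T^4 = P·diag(1, 16)·P⁻¹ = [[-5, 32], [-3, 16]] · [[1, -2], [3, -5]] = [[91, -150], [45, -74]].

[[91, -150], [45, -74]]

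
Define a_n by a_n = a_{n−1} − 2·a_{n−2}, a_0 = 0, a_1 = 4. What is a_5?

−4

With companion matrix M = [[1, −2], [1, 0]], [a_n, a_{n−1}]ᵀ = M·[a_{n−1}, a_{n−2}]ᵀ, so [a_5, a_4]ᵀ = M⁴·[a_1, a_0]ᵀ.
M⁴ = [[−1, 6], [−3, 2]], giving [a_5, a_4]ᵀ = [[−4], [−12]].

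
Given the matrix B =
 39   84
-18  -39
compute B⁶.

tr B = 0 and det B = -9, so the characteristic polynomial is λ² − (0)λ + (-9) with roots 3 and -3.
Eigenvectors give P = [[7, 2], [-3, -1]] with P⁻¹ = [[1, 2], [-3, -7]], and B = P·diag(3, -3)·P⁻¹.
Then B⁶ = P·diag(729, 729)·P⁻¹ = [[5103, 1458], [-2187, -729]] · [[1, 2], [-3, -7]] = [[729, 0], [0, 729]].

[[729, 0], [0, 729]]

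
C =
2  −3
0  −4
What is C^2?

[[4, 6], [0, 16]]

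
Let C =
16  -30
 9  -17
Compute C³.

[[46, -90], [27, -53]]

tr C = -1 and det C = -2, so the characteristic polynomial is λ² − (-1)λ + (-2) with roots 1 and -2.
Eigenvectors give P = [[2, -5], [1, -3]] with P⁻¹ = [[3, -5], [1, -2]], and C = P·diag(1, -2)·P⁻¹.
Then C³ = P·diag(1, -8)·P⁻¹ = [[2, 40], [1, 24]] · [[3, -5], [1, -2]] = [[46, -90], [27, -53]].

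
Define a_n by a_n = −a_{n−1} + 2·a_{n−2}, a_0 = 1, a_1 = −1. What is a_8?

With companion matrix Q = [[−1, 2], [1, 0]], [a_n, a_{n−1}]ᵀ = Q·[a_{n−1}, a_{n−2}]ᵀ, so [a_8, a_7]ᵀ = Q⁷·[a_1, a_0]ᵀ.
Q⁷ = [[−85, 86], [43, −42]], giving [a_8, a_7]ᵀ = [[171], [−85]].

171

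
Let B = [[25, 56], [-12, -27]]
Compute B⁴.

tr B = -2 and det B = -3, so the characteristic polynomial is λ² − (-2)λ + (-3) with roots 1 and -3.
Eigenvectors give P = [[7, -2], [-3, 1]] with P⁻¹ = [[1, 2], [3, 7]], and B = P·diag(1, -3)·P⁻¹.
Then B⁴ = P·diag(1, 81)·P⁻¹ = [[7, -162], [-3, 81]] · [[1, 2], [3, 7]] = [[-479, -1120], [240, 561]].

[[-479, -1120], [240, 561]]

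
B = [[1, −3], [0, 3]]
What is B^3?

B^2 = [[1, −12], [0, 9]]
B^3 = [[1, −39], [0, 27]]

[[1, −39], [0, 27]]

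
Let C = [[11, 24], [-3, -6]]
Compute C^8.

tr C = 5 and det C = 6, so the characteristic polynomial is λ² − (5)λ + (6) with roots 3 and 2.
Eigenvectors give P = [[-3, -8], [1, 3]] with P⁻¹ = [[-3, -8], [1, 3]], and C = P·diag(3, 2)·P⁻¹.
Then C^8 = P·diag(6561, 256)·P⁻¹ = [[-19683, -2048], [6561, 768]] · [[-3, -8], [1, 3]] = [[57001, 151320], [-18915, -50184]].

[[57001, 151320], [-18915, -50184]]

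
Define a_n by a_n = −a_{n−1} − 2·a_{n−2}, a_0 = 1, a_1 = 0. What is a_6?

With companion matrix M = [[−1, −2], [1, 0]], [a_n, a_{n−1}]ᵀ = M·[a_{n−1}, a_{n−2}]ᵀ, so [a_6, a_5]ᵀ = M^5·[a_1, a_0]ᵀ.
M^5 = [[−5, 2], [−1, −6]], giving [a_6, a_5]ᵀ = [[2], [−6]].

2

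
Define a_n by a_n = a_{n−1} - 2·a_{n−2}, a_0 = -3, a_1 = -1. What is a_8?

45

With companion matrix A = [[1, -2], [1, 0]], [a_n, a_{n−1}]ᵀ = A·[a_{n−1}, a_{n−2}]ᵀ, so [a_8, a_7]ᵀ = A⁷·[a_1, a_0]ᵀ.
A⁷ = [[-3, -14], [7, -10]], giving [a_8, a_7]ᵀ = [[45], [23]].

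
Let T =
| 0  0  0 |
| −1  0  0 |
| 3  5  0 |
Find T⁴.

[[0, 0, 0], [0, 0, 0], [0, 0, 0]]

T is strictly triangular, hence nilpotent: T³ = 0, so T⁴ = 0.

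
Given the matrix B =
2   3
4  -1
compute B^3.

[[44, 45], [60, -1]]

B^2 = [[16, 3], [4, 13]]
B^3 = [[44, 45], [60, -1]]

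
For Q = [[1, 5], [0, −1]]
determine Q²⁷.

[[1, 5], [0, −1]]

Q² = I (check: tr Q = 0 and det Q = −1), so Q²⁷ = Q since 27 is odd.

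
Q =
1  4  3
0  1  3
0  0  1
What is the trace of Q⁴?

Q = I + N where N = [[0, 4, 3], [0, 0, 3], [0, 0, 0]] is strictly upper-triangular, so N³ = 0.
(I + N)⁴ = I + 4·N + 6·N² = [[1, 16, 84], [0, 1, 12], [0, 0, 1]].

3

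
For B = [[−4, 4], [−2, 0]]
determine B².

[[8, −16], [8, −8]]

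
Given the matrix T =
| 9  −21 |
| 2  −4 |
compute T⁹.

tr T = 5 and det T = 6, so the characteristic polynomial is λ² − (5)λ + (6) with roots 3 and 2.
Eigenvectors give P = [[7, 3], [2, 1]] with P⁻¹ = [[1, −3], [−2, 7]], and T = P·diag(3, 2)·P⁻¹.
Then T⁹ = P·diag(19683, 512)·P⁻¹ = [[137781, 1536], [39366, 512]] · [[1, −3], [−2, 7]] = [[134709, −402591], [38342, −114514]].

[[134709, −402591], [38342, −114514]]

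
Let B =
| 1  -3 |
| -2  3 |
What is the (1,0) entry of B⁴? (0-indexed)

-176

B² = [[7, -12], [-8, 15]]
B³ = [[31, -57], [-38, 69]]
B⁴ = [[145, -264], [-176, 321]]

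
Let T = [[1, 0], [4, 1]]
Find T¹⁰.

T = I + N where N = [[0, 0], [4, 0]] is strictly lower-triangular, so N² = 0.
(I + N)¹⁰ = I + 10·N = [[1, 0], [40, 1]].

[[1, 0], [40, 1]]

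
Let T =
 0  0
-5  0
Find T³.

[[0, 0], [0, 0]]

T is strictly triangular, hence nilpotent: T² = 0, so T³ = 0.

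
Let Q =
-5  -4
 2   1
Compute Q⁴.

[[161, 160], [-80, -79]]

tr Q = -4 and det Q = 3, so the characteristic polynomial is λ² − (-4)λ + (3) with roots -3 and -1.
Eigenvectors give P = [[-2, -1], [1, 1]] with P⁻¹ = [[-1, -1], [1, 2]], and Q = P·diag(-3, -1)·P⁻¹.
Then Q⁴ = P·diag(81, 1)·P⁻¹ = [[-162, -1], [81, 1]] · [[-1, -1], [1, 2]] = [[161, 160], [-80, -79]].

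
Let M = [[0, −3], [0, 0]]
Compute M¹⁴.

[[0, 0], [0, 0]]

M is strictly triangular, hence nilpotent: M² = 0, so M¹⁴ = 0.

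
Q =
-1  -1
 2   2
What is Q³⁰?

Q² = Q (a projection; rank 1, trace 1), so Q³⁰ = Q.

[[-1, -1], [2, 2]]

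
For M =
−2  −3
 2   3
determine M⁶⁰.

[[−2, −3], [2, 3]]

M² = M (a projection; rank 1, trace 1), so M⁶⁰ = M.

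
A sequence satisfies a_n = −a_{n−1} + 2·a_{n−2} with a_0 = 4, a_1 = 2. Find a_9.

−338

With companion matrix C = [[−1, 2], [1, 0]], [a_n, a_{n−1}]ᵀ = C·[a_{n−1}, a_{n−2}]ᵀ, so [a_9, a_8]ᵀ = C⁸·[a_1, a_0]ᵀ.
C⁸ = [[171, −170], [−85, 86]], giving [a_9, a_8]ᵀ = [[−338], [174]].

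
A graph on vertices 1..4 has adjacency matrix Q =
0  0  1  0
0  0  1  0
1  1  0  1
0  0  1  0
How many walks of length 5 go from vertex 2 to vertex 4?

0

The number of length-5 walks from vertex 2 to vertex 4 is entry (2,4) of Q⁵, where Q is the adjacency matrix.
Q² = [[1, 1, 0, 1], [1, 1, 0, 1], [0, 0, 3, 0], [1, 1, 0, 1]]
Q³ = [[0, 0, 3, 0], [0, 0, 3, 0], [3, 3, 0, 3], [0, 0, 3, 0]]
Q⁴ = [[3, 3, 0, 3], [3, 3, 0, 3], [0, 0, 9, 0], [3, 3, 0, 3]]
Q⁵ = [[0, 0, 9, 0], [0, 0, 9, 0], [9, 9, 0, 9], [0, 0, 9, 0]]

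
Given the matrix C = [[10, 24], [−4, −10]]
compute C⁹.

[[2560, 6144], [−1024, −2560]]

tr C = 0 and det C = −4, so the characteristic polynomial is λ² − (0)λ + (−4) with roots −2 and 2.
Eigenvectors give P = [[−2, −3], [1, 1]] with P⁻¹ = [[1, 3], [−1, −2]], and C = P·diag(−2, 2)·P⁻¹.
Then C⁹ = P·diag(−512, 512)·P⁻¹ = [[1024, −1536], [−512, 512]] · [[1, 3], [−1, −2]] = [[2560, 6144], [−1024, −2560]].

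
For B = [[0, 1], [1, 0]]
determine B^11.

[[0, 1], [1, 0]]

B² = I (check: tr B = 0 and det B = −1), so B^11 = B since 11 is odd.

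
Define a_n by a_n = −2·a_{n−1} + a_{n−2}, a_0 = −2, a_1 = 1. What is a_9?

With companion matrix B = [[−2, 1], [1, 0]], [a_n, a_{n−1}]ᵀ = B·[a_{n−1}, a_{n−2}]ᵀ, so [a_9, a_8]ᵀ = B⁸·[a_1, a_0]ᵀ.
B⁸ = [[985, −408], [−408, 169]], giving [a_9, a_8]ᵀ = [[1801], [−746]].

1801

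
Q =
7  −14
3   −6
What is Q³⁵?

Q² = Q (a projection; rank 1, trace 1), so Q³⁵ = Q.

[[7, −14], [3, −6]]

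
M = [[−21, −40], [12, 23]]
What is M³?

tr M = 2 and det M = −3, so the characteristic polynomial is λ² − (2)λ + (−3) with roots 3 and −1.
Eigenvectors give P = [[−5, −2], [3, 1]] with P⁻¹ = [[1, 2], [−3, −5]], and M = P·diag(3, −1)·P⁻¹.
Then M³ = P·diag(27, −1)·P⁻¹ = [[−135, 2], [81, −1]] · [[1, 2], [−3, −5]] = [[−141, −280], [84, 167]].

[[−141, −280], [84, 167]]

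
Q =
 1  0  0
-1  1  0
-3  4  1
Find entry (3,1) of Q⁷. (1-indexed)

Q = I + N where N = [[0, 0, 0], [-1, 0, 0], [-3, 4, 0]] is strictly lower-triangular, so N³ = 0.
(I + N)⁷ = I + 7·N + 21·N² = [[1, 0, 0], [-7, 1, 0], [-105, 28, 1]].

-105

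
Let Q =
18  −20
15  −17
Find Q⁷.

[[9132, −9260], [6945, −7073]]

tr Q = 1 and det Q = −6, so the characteristic polynomial is λ² − (1)λ + (−6) with roots 3 and −2.
Eigenvectors give P = [[4, 1], [3, 1]] with P⁻¹ = [[1, −1], [−3, 4]], and Q = P·diag(3, −2)·P⁻¹.
Then Q⁷ = P·diag(2187, −128)·P⁻¹ = [[8748, −128], [6561, −128]] · [[1, −1], [−3, 4]] = [[9132, −9260], [6945, −7073]].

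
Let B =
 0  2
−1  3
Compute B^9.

tr B = 3 and det B = 2, so the characteristic polynomial is λ² − (3)λ + (2) with roots 1 and 2.
Eigenvectors give P = [[2, −1], [1, −1]] with P⁻¹ = [[1, −1], [1, −2]], and B = P·diag(1, 2)·P⁻¹.
Then B^9 = P·diag(1, 512)·P⁻¹ = [[2, −512], [1, −512]] · [[1, −1], [1, −2]] = [[−510, 1022], [−511, 1023]].

[[−510, 1022], [−511, 1023]]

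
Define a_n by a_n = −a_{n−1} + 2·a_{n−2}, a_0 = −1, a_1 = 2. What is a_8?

−256

With companion matrix T = [[−1, 2], [1, 0]], [a_n, a_{n−1}]ᵀ = T·[a_{n−1}, a_{n−2}]ᵀ, so [a_8, a_7]ᵀ = T⁷·[a_1, a_0]ᵀ.
T⁷ = [[−85, 86], [43, −42]], giving [a_8, a_7]ᵀ = [[−256], [128]].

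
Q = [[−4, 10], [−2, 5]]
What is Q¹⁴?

Q² = Q (a projection; rank 1, trace 1), so Q¹⁴ = Q.

[[−4, 10], [−2, 5]]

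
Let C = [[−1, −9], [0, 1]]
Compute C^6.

[[1, 0], [0, 1]]

C² = I (check: tr C = 0 and det C = −1), so C^6 = I since 6 is even.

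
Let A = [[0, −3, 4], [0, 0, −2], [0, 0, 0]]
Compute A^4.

[[0, 0, 0], [0, 0, 0], [0, 0, 0]]

A is strictly triangular, hence nilpotent: A^3 = 0, so A^4 = 0.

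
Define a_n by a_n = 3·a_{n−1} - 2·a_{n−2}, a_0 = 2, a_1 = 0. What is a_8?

-508

With companion matrix M = [[3, -2], [1, 0]], [a_n, a_{n−1}]ᵀ = M·[a_{n−1}, a_{n−2}]ᵀ, so [a_8, a_7]ᵀ = M⁷·[a_1, a_0]ᵀ.
M⁷ = [[255, -254], [127, -126]], giving [a_8, a_7]ᵀ = [[-508], [-252]].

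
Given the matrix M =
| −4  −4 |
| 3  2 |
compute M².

[[4, 8], [−6, −8]]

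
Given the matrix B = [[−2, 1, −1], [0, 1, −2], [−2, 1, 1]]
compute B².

[[6, −2, −1], [4, −1, −4], [2, 0, 1]]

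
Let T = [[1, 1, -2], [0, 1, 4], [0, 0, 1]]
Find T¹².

[[1, 12, 240], [0, 1, 48], [0, 0, 1]]

T = I + N where N = [[0, 1, -2], [0, 0, 4], [0, 0, 0]] is strictly upper-triangular, so N³ = 0.
(I + N)¹² = I + 12·N + 66·N² = [[1, 12, 240], [0, 1, 48], [0, 0, 1]].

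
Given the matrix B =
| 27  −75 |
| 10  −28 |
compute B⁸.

[[−31269, 94575], [−12610, 38086]]

tr B = −1 and det B = −6, so the characteristic polynomial is λ² − (−1)λ + (−6) with roots −3 and 2.
Eigenvectors give P = [[−5, 3], [−2, 1]] with P⁻¹ = [[1, −3], [2, −5]], and B = P·diag(−3, 2)·P⁻¹.
Then B⁸ = P·diag(6561, 256)·P⁻¹ = [[−32805, 768], [−13122, 256]] · [[1, −3], [2, −5]] = [[−31269, 94575], [−12610, 38086]].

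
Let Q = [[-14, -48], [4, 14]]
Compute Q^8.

tr Q = 0 and det Q = -4, so the characteristic polynomial is λ² − (0)λ + (-4) with roots -2 and 2.
Eigenvectors give P = [[4, -3], [-1, 1]] with P⁻¹ = [[1, 3], [1, 4]], and Q = P·diag(-2, 2)·P⁻¹.
Then Q^8 = P·diag(256, 256)·P⁻¹ = [[1024, -768], [-256, 256]] · [[1, 3], [1, 4]] = [[256, 0], [0, 256]].

[[256, 0], [0, 256]]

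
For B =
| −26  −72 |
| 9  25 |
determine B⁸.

tr B = −1 and det B = −2, so the characteristic polynomial is λ² − (−1)λ + (−2) with roots 1 and −2.
Eigenvectors give P = [[8, −3], [−3, 1]] with P⁻¹ = [[−1, −3], [−3, −8]], and B = P·diag(1, −2)·P⁻¹.
Then B⁸ = P·diag(1, 256)·P⁻¹ = [[8, −768], [−3, 256]] · [[−1, −3], [−3, −8]] = [[2296, 6120], [−765, −2039]].

[[2296, 6120], [−765, −2039]]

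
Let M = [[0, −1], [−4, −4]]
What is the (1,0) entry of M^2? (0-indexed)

16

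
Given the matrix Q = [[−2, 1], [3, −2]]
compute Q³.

[[−26, 15], [45, −26]]

Q² = [[7, −4], [−12, 7]]
Q³ = [[−26, 15], [45, −26]]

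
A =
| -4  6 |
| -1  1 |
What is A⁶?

[[190, -378], [63, -125]]

tr A = -3 and det A = 2, so the characteristic polynomial is λ² − (-3)λ + (2) with roots -2 and -1.
Eigenvectors give P = [[-3, -2], [-1, -1]] with P⁻¹ = [[-1, 2], [1, -3]], and A = P·diag(-2, -1)·P⁻¹.
Then A⁶ = P·diag(64, 1)·P⁻¹ = [[-192, -2], [-64, -1]] · [[-1, 2], [1, -3]] = [[190, -378], [63, -125]].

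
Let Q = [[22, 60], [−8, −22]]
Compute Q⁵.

tr Q = 0 and det Q = −4, so the characteristic polynomial is λ² − (0)λ + (−4) with roots 2 and −2.
Eigenvectors give P = [[−3, −5], [1, 2]] with P⁻¹ = [[−2, −5], [1, 3]], and Q = P·diag(2, −2)·P⁻¹.
Then Q⁵ = P·diag(32, −32)·P⁻¹ = [[−96, 160], [32, −64]] · [[−2, −5], [1, 3]] = [[352, 960], [−128, −352]].

[[352, 960], [−128, −352]]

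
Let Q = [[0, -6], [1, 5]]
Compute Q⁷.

[[-3990, -12354], [2059, 6305]]

tr Q = 5 and det Q = 6, so the characteristic polynomial is λ² − (5)λ + (6) with roots 3 and 2.
Eigenvectors give P = [[-2, -3], [1, 1]] with P⁻¹ = [[1, 3], [-1, -2]], and Q = P·diag(3, 2)·P⁻¹.
Then Q⁷ = P·diag(2187, 128)·P⁻¹ = [[-4374, -384], [2187, 128]] · [[1, 3], [-1, -2]] = [[-3990, -12354], [2059, 6305]].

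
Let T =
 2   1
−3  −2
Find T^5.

T² = I (check: tr T = 0 and det T = −1), so T^5 = T since 5 is odd.

[[2, 1], [−3, −2]]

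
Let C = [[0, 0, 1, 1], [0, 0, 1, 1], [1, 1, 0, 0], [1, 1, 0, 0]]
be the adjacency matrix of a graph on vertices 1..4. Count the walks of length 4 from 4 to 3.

8

The number of length-4 walks from vertex 4 to vertex 3 is entry (4,3) of C⁴, where C is the adjacency matrix.
C² = [[2, 2, 0, 0], [2, 2, 0, 0], [0, 0, 2, 2], [0, 0, 2, 2]]
C³ = [[0, 0, 4, 4], [0, 0, 4, 4], [4, 4, 0, 0], [4, 4, 0, 0]]
C⁴ = [[8, 8, 0, 0], [8, 8, 0, 0], [0, 0, 8, 8], [0, 0, 8, 8]]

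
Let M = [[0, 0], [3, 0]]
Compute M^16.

M is strictly triangular, hence nilpotent: M^2 = 0, so M^16 = 0.

[[0, 0], [0, 0]]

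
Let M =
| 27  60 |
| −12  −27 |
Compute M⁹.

[[177147, 393660], [−78732, −177147]]

tr M = 0 and det M = −9, so the characteristic polynomial is λ² − (0)λ + (−9) with roots −3 and 3.
Eigenvectors give P = [[−2, 5], [1, −2]] with P⁻¹ = [[2, 5], [1, 2]], and M = P·diag(−3, 3)·P⁻¹.
Then M⁹ = P·diag(−19683, 19683)·P⁻¹ = [[39366, 98415], [−19683, −39366]] · [[2, 5], [1, 2]] = [[177147, 393660], [−78732, −177147]].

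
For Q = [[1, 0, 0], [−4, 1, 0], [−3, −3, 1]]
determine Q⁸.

Q = I + N where N = [[0, 0, 0], [−4, 0, 0], [−3, −3, 0]] is strictly lower-triangular, so N³ = 0.
(I + N)⁸ = I + 8·N + 28·N² = [[1, 0, 0], [−32, 1, 0], [312, −24, 1]].

[[1, 0, 0], [−32, 1, 0], [312, −24, 1]]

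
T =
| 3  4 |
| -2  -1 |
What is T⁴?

T² = [[1, 8], [-4, -7]]
T³ = [[-13, -4], [2, -9]]
T⁴ = [[-31, -48], [24, 17]]

[[-31, -48], [24, 17]]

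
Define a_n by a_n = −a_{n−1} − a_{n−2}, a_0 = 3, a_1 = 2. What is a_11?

−5

With companion matrix C = [[−1, −1], [1, 0]], [a_n, a_{n−1}]ᵀ = C·[a_{n−1}, a_{n−2}]ᵀ, so [a_11, a_10]ᵀ = C¹⁰·[a_1, a_0]ᵀ.
C¹⁰ = [[−1, −1], [1, 0]], giving [a_11, a_10]ᵀ = [[−5], [2]].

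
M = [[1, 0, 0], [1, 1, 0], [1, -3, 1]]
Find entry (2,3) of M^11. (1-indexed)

M = I + N where N = [[0, 0, 0], [1, 0, 0], [1, -3, 0]] is strictly lower-triangular, so N^3 = 0.
(I + N)^11 = I + 11·N + 55·N^2 = [[1, 0, 0], [11, 1, 0], [-154, -33, 1]].

0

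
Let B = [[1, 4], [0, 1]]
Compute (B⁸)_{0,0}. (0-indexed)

B = I + N where N = [[0, 4], [0, 0]] is strictly upper-triangular, so N² = 0.
(I + N)⁸ = I + 8·N = [[1, 32], [0, 1]].

1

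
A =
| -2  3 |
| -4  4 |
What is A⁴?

[[16, -24], [32, -32]]

A² = [[-8, 6], [-8, 4]]
A³ = [[-8, 0], [0, -8]]
A⁴ = [[16, -24], [32, -32]]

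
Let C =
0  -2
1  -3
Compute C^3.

[[6, -14], [7, -15]]

tr C = -3 and det C = 2, so the characteristic polynomial is λ² − (-3)λ + (2) with roots -1 and -2.
Eigenvectors give P = [[2, -1], [1, -1]] with P⁻¹ = [[1, -1], [1, -2]], and C = P·diag(-1, -2)·P⁻¹.
Then C^3 = P·diag(-1, -8)·P⁻¹ = [[-2, 8], [-1, 8]] · [[1, -1], [1, -2]] = [[6, -14], [7, -15]].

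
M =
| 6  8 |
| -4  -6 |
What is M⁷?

tr M = 0 and det M = -4, so the characteristic polynomial is λ² − (0)λ + (-4) with roots -2 and 2.
Eigenvectors give P = [[-1, 2], [1, -1]] with P⁻¹ = [[1, 2], [1, 1]], and M = P·diag(-2, 2)·P⁻¹.
Then M⁷ = P·diag(-128, 128)·P⁻¹ = [[128, 256], [-128, -128]] · [[1, 2], [1, 1]] = [[384, 512], [-256, -384]].

[[384, 512], [-256, -384]]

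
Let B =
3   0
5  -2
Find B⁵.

tr B = 1 and det B = -6, so the characteristic polynomial is λ² − (1)λ + (-6) with roots 3 and -2.
Eigenvectors give P = [[1, 0], [1, -1]] with P⁻¹ = [[1, 0], [1, -1]], and B = P·diag(3, -2)·P⁻¹.
Then B⁵ = P·diag(243, -32)·P⁻¹ = [[243, 0], [243, 32]] · [[1, 0], [1, -1]] = [[243, 0], [275, -32]].

[[243, 0], [275, -32]]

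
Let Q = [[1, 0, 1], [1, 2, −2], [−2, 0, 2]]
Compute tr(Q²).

5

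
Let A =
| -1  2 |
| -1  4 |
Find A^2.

[[-1, 6], [-3, 14]]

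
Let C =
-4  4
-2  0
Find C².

[[8, -16], [8, -8]]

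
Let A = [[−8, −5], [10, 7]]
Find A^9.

[[−39878, −20195], [40390, 20707]]

tr A = −1 and det A = −6, so the characteristic polynomial is λ² − (−1)λ + (−6) with roots 2 and −3.
Eigenvectors give P = [[−1, −1], [2, 1]] with P⁻¹ = [[1, 1], [−2, −1]], and A = P·diag(2, −3)·P⁻¹.
Then A^9 = P·diag(512, −19683)·P⁻¹ = [[−512, 19683], [1024, −19683]] · [[1, 1], [−2, −1]] = [[−39878, −20195], [40390, 20707]].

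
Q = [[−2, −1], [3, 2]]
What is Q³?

[[−2, −1], [3, 2]]

Q² = I (check: tr Q = 0 and det Q = −1), so Q³ = Q since 3 is odd.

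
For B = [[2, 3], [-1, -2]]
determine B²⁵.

B² = I (check: tr B = 0 and det B = -1), so B²⁵ = B since 25 is odd.

[[2, 3], [-1, -2]]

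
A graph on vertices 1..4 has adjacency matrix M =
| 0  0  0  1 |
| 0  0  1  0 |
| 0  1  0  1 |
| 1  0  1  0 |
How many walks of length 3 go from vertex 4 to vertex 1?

The number of length-3 walks from vertex 4 to vertex 1 is entry (4,1) of M³, where M is the adjacency matrix.
M² = [[1, 0, 1, 0], [0, 1, 0, 1], [1, 0, 2, 0], [0, 1, 0, 2]]
M³ = [[0, 1, 0, 2], [1, 0, 2, 0], [0, 2, 0, 3], [2, 0, 3, 0]]

2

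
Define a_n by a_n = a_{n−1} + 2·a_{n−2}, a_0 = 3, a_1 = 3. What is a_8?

513

With companion matrix M = [[1, 2], [1, 0]], [a_n, a_{n−1}]ᵀ = M·[a_{n−1}, a_{n−2}]ᵀ, so [a_8, a_7]ᵀ = M⁷·[a_1, a_0]ᵀ.
M⁷ = [[85, 86], [43, 42]], giving [a_8, a_7]ᵀ = [[513], [255]].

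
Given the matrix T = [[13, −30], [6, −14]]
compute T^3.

tr T = −1 and det T = −2, so the characteristic polynomial is λ² − (−1)λ + (−2) with roots −2 and 1.
Eigenvectors give P = [[2, −5], [1, −2]] with P⁻¹ = [[−2, 5], [−1, 2]], and T = P·diag(−2, 1)·P⁻¹.
Then T^3 = P·diag(−8, 1)·P⁻¹ = [[−16, −5], [−8, −2]] · [[−2, 5], [−1, 2]] = [[37, −90], [18, −44]].

[[37, −90], [18, −44]]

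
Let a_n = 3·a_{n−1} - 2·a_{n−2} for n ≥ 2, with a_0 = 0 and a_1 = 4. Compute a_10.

4092

With companion matrix B = [[3, -2], [1, 0]], [a_n, a_{n−1}]ᵀ = B·[a_{n−1}, a_{n−2}]ᵀ, so [a_10, a_9]ᵀ = B⁹·[a_1, a_0]ᵀ.
B⁹ = [[1023, -1022], [511, -510]], giving [a_10, a_9]ᵀ = [[4092], [2044]].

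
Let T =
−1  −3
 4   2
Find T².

[[−11, −3], [4, −8]]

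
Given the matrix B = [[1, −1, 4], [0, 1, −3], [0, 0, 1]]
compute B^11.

B = I + N where N = [[0, −1, 4], [0, 0, −3], [0, 0, 0]] is strictly upper-triangular, so N^3 = 0.
(I + N)^11 = I + 11·N + 55·N^2 = [[1, −11, 209], [0, 1, −33], [0, 0, 1]].

[[1, −11, 209], [0, 1, −33], [0, 0, 1]]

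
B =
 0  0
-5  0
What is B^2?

B is strictly triangular, hence nilpotent: B^2 = 0, so B^2 = 0.

[[0, 0], [0, 0]]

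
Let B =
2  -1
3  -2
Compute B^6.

[[1, 0], [0, 1]]

B² = I (check: tr B = 0 and det B = -1), so B^6 = I since 6 is even.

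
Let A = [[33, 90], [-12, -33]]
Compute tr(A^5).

0

tr A = 0 and det A = -9, so the characteristic polynomial is λ² − (0)λ + (-9) with roots -3 and 3.
Eigenvectors give P = [[-5, -3], [2, 1]] with P⁻¹ = [[1, 3], [-2, -5]], and A = P·diag(-3, 3)·P⁻¹.
Then A^5 = P·diag(-243, 243)·P⁻¹ = [[1215, -729], [-486, 243]] · [[1, 3], [-2, -5]] = [[2673, 7290], [-972, -2673]].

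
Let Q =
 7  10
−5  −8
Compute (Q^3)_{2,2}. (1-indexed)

−62

tr Q = −1 and det Q = −6, so the characteristic polynomial is λ² − (−1)λ + (−6) with roots −3 and 2.
Eigenvectors give P = [[1, 2], [−1, −1]] with P⁻¹ = [[−1, −2], [1, 1]], and Q = P·diag(−3, 2)·P⁻¹.
Then Q^3 = P·diag(−27, 8)·P⁻¹ = [[−27, 16], [27, −8]] · [[−1, −2], [1, 1]] = [[43, 70], [−35, −62]].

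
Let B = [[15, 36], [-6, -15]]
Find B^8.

tr B = 0 and det B = -9, so the characteristic polynomial is λ² − (0)λ + (-9) with roots -3 and 3.
Eigenvectors give P = [[2, -3], [-1, 1]] with P⁻¹ = [[-1, -3], [-1, -2]], and B = P·diag(-3, 3)·P⁻¹.
Then B^8 = P·diag(6561, 6561)·P⁻¹ = [[13122, -19683], [-6561, 6561]] · [[-1, -3], [-1, -2]] = [[6561, 0], [0, 6561]].

[[6561, 0], [0, 6561]]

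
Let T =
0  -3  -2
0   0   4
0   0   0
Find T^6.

T is strictly triangular, hence nilpotent: T^3 = 0, so T^6 = 0.

[[0, 0, 0], [0, 0, 0], [0, 0, 0]]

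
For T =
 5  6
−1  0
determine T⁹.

[[58025, 115026], [−19171, −37830]]

tr T = 5 and det T = 6, so the characteristic polynomial is λ² − (5)λ + (6) with roots 3 and 2.
Eigenvectors give P = [[3, −2], [−1, 1]] with P⁻¹ = [[1, 2], [1, 3]], and T = P·diag(3, 2)·P⁻¹.
Then T⁹ = P·diag(19683, 512)·P⁻¹ = [[59049, −1024], [−19683, 512]] · [[1, 2], [1, 3]] = [[58025, 115026], [−19171, −37830]].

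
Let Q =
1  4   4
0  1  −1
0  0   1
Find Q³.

Q = I + N where N = [[0, 4, 4], [0, 0, −1], [0, 0, 0]] is strictly upper-triangular, so N³ = 0.
(I + N)³ = I + 3·N + 3·N² = [[1, 12, 0], [0, 1, −3], [0, 0, 1]].

[[1, 12, 0], [0, 1, −3], [0, 0, 1]]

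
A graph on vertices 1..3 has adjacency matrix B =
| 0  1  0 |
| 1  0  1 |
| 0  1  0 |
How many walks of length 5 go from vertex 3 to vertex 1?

The number of length-5 walks from vertex 3 to vertex 1 is entry (3,1) of B⁵, where B is the adjacency matrix.
B² = [[1, 0, 1], [0, 2, 0], [1, 0, 1]]
B³ = [[0, 2, 0], [2, 0, 2], [0, 2, 0]]
B⁴ = [[2, 0, 2], [0, 4, 0], [2, 0, 2]]
B⁵ = [[0, 4, 0], [4, 0, 4], [0, 4, 0]]

0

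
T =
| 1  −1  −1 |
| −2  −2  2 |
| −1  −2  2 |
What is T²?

[[4, 3, −5], [0, 2, 2], [1, 1, 1]]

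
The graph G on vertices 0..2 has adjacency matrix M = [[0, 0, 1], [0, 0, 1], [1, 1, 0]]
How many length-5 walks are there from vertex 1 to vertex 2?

The number of length-5 walks from vertex 1 to vertex 2 is entry (1,2) of M^5, where M is the adjacency matrix.
M^2 = [[1, 1, 0], [1, 1, 0], [0, 0, 2]]
M^3 = [[0, 0, 2], [0, 0, 2], [2, 2, 0]]
M^4 = [[2, 2, 0], [2, 2, 0], [0, 0, 4]]
M^5 = [[0, 0, 4], [0, 0, 4], [4, 4, 0]]

4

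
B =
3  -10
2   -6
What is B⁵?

tr B = -3 and det B = 2, so the characteristic polynomial is λ² − (-3)λ + (2) with roots -1 and -2.
Eigenvectors give P = [[5, 2], [2, 1]] with P⁻¹ = [[1, -2], [-2, 5]], and B = P·diag(-1, -2)·P⁻¹.
Then B⁵ = P·diag(-1, -32)·P⁻¹ = [[-5, -64], [-2, -32]] · [[1, -2], [-2, 5]] = [[123, -310], [62, -156]].

[[123, -310], [62, -156]]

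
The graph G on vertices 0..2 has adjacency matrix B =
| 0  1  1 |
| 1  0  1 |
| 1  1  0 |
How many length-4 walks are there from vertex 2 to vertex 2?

6

The number of length-4 walks from vertex 2 to vertex 2 is entry (2,2) of B⁴, where B is the adjacency matrix.
B² = [[2, 1, 1], [1, 2, 1], [1, 1, 2]]
B³ = [[2, 3, 3], [3, 2, 3], [3, 3, 2]]
B⁴ = [[6, 5, 5], [5, 6, 5], [5, 5, 6]]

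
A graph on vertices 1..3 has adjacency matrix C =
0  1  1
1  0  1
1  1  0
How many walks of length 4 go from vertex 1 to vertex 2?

The number of length-4 walks from vertex 1 to vertex 2 is entry (1,2) of C^4, where C is the adjacency matrix.
C^2 = [[2, 1, 1], [1, 2, 1], [1, 1, 2]]
C^3 = [[2, 3, 3], [3, 2, 3], [3, 3, 2]]
C^4 = [[6, 5, 5], [5, 6, 5], [5, 5, 6]]

5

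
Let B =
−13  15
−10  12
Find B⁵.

[[−793, 825], [−550, 582]]

tr B = −1 and det B = −6, so the characteristic polynomial is λ² − (−1)λ + (−6) with roots −3 and 2.
Eigenvectors give P = [[3, 1], [2, 1]] with P⁻¹ = [[1, −1], [−2, 3]], and B = P·diag(−3, 2)·P⁻¹.
Then B⁵ = P·diag(−243, 32)·P⁻¹ = [[−729, 32], [−486, 32]] · [[1, −1], [−2, 3]] = [[−793, 825], [−550, 582]].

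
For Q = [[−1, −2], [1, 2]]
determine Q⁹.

Q² = Q (a projection; rank 1, trace 1), so Q⁹ = Q.

[[−1, −2], [1, 2]]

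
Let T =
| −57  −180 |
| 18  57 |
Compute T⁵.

tr T = 0 and det T = −9, so the characteristic polynomial is λ² − (0)λ + (−9) with roots −3 and 3.
Eigenvectors give P = [[10, −3], [−3, 1]] with P⁻¹ = [[1, 3], [3, 10]], and T = P·diag(−3, 3)·P⁻¹.
Then T⁵ = P·diag(−243, 243)·P⁻¹ = [[−2430, −729], [729, 243]] · [[1, 3], [3, 10]] = [[−4617, −14580], [1458, 4617]].

[[−4617, −14580], [1458, 4617]]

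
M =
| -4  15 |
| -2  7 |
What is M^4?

tr M = 3 and det M = 2, so the characteristic polynomial is λ² − (3)λ + (2) with roots 1 and 2.
Eigenvectors give P = [[3, -5], [1, -2]] with P⁻¹ = [[2, -5], [1, -3]], and M = P·diag(1, 2)·P⁻¹.
Then M^4 = P·diag(1, 16)·P⁻¹ = [[3, -80], [1, -32]] · [[2, -5], [1, -3]] = [[-74, 225], [-30, 91]].

[[-74, 225], [-30, 91]]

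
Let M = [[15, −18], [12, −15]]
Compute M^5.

tr M = 0 and det M = −9, so the characteristic polynomial is λ² − (0)λ + (−9) with roots 3 and −3.
Eigenvectors give P = [[3, −1], [2, −1]] with P⁻¹ = [[1, −1], [2, −3]], and M = P·diag(3, −3)·P⁻¹.
Then M^5 = P·diag(243, −243)·P⁻¹ = [[729, 243], [486, 243]] · [[1, −1], [2, −3]] = [[1215, −1458], [972, −1215]].

[[1215, −1458], [972, −1215]]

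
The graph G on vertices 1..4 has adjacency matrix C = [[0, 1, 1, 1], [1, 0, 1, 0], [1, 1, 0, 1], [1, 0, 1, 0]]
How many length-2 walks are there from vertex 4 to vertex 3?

The number of length-2 walks from vertex 4 to vertex 3 is entry (4,3) of C², where C is the adjacency matrix.
C² = [[3, 1, 2, 1], [1, 2, 1, 2], [2, 1, 3, 1], [1, 2, 1, 2]]

1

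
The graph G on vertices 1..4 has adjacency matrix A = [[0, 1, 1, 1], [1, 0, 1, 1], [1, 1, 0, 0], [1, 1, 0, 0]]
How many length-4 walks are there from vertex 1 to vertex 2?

The number of length-4 walks from vertex 1 to vertex 2 is entry (1,2) of A^4, where A is the adjacency matrix.
A^2 = [[3, 2, 1, 1], [2, 3, 1, 1], [1, 1, 2, 2], [1, 1, 2, 2]]
A^3 = [[4, 5, 5, 5], [5, 4, 5, 5], [5, 5, 2, 2], [5, 5, 2, 2]]
A^4 = [[15, 14, 9, 9], [14, 15, 9, 9], [9, 9, 10, 10], [9, 9, 10, 10]]

14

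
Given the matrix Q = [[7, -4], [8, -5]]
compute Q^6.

[[1457, -728], [1456, -727]]

tr Q = 2 and det Q = -3, so the characteristic polynomial is λ² − (2)λ + (-3) with roots 3 and -1.
Eigenvectors give P = [[1, -1], [1, -2]] with P⁻¹ = [[2, -1], [1, -1]], and Q = P·diag(3, -1)·P⁻¹.
Then Q^6 = P·diag(729, 1)·P⁻¹ = [[729, -1], [729, -2]] · [[2, -1], [1, -1]] = [[1457, -728], [1456, -727]].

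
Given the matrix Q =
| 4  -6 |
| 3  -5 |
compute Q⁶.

tr Q = -1 and det Q = -2, so the characteristic polynomial is λ² − (-1)λ + (-2) with roots -2 and 1.
Eigenvectors give P = [[1, 2], [1, 1]] with P⁻¹ = [[-1, 2], [1, -1]], and Q = P·diag(-2, 1)·P⁻¹.
Then Q⁶ = P·diag(64, 1)·P⁻¹ = [[64, 2], [64, 1]] · [[-1, 2], [1, -1]] = [[-62, 126], [-63, 127]].

[[-62, 126], [-63, 127]]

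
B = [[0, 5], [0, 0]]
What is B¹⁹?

B is strictly triangular, hence nilpotent: B² = 0, so B¹⁹ = 0.

[[0, 0], [0, 0]]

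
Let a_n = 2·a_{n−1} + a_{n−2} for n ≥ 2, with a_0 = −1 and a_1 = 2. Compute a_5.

With companion matrix M = [[2, 1], [1, 0]], [a_n, a_{n−1}]ᵀ = M·[a_{n−1}, a_{n−2}]ᵀ, so [a_5, a_4]ᵀ = M^4·[a_1, a_0]ᵀ.
M^4 = [[29, 12], [12, 5]], giving [a_5, a_4]ᵀ = [[46], [19]].

46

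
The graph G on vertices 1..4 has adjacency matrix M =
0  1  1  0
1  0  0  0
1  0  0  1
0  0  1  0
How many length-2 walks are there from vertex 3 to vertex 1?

The number of length-2 walks from vertex 3 to vertex 1 is entry (3,1) of M^2, where M is the adjacency matrix.
M^2 = [[2, 0, 0, 1], [0, 1, 1, 0], [0, 1, 2, 0], [1, 0, 0, 1]]

0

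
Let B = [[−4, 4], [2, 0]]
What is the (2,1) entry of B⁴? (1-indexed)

−256

B² = [[24, −16], [−8, 8]]
B³ = [[−128, 96], [48, −32]]
B⁴ = [[704, −512], [−256, 192]]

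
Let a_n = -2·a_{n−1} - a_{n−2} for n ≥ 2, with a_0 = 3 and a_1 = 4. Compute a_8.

-53

With companion matrix T = [[-2, -1], [1, 0]], [a_n, a_{n−1}]ᵀ = T·[a_{n−1}, a_{n−2}]ᵀ, so [a_8, a_7]ᵀ = T⁷·[a_1, a_0]ᵀ.
T⁷ = [[-8, -7], [7, 6]], giving [a_8, a_7]ᵀ = [[-53], [46]].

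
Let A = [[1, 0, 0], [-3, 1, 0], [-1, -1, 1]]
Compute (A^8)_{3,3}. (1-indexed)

A = I + N where N = [[0, 0, 0], [-3, 0, 0], [-1, -1, 0]] is strictly lower-triangular, so N^3 = 0.
(I + N)^8 = I + 8·N + 28·N^2 = [[1, 0, 0], [-24, 1, 0], [76, -8, 1]].

1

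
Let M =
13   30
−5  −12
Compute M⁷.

[[6817, 13890], [−2315, −4758]]

tr M = 1 and det M = −6, so the characteristic polynomial is λ² − (1)λ + (−6) with roots 3 and −2.
Eigenvectors give P = [[3, −2], [−1, 1]] with P⁻¹ = [[1, 2], [1, 3]], and M = P·diag(3, −2)·P⁻¹.
Then M⁷ = P·diag(2187, −128)·P⁻¹ = [[6561, 256], [−2187, −128]] · [[1, 2], [1, 3]] = [[6817, 13890], [−2315, −4758]].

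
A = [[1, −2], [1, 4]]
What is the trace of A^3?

tr A = 5 and det A = 6, so the characteristic polynomial is λ² − (5)λ + (6) with roots 2 and 3.
Eigenvectors give P = [[−2, −1], [1, 1]] with P⁻¹ = [[−1, −1], [1, 2]], and A = P·diag(2, 3)·P⁻¹.
Then A^3 = P·diag(8, 27)·P⁻¹ = [[−16, −27], [8, 27]] · [[−1, −1], [1, 2]] = [[−11, −38], [19, 46]].

35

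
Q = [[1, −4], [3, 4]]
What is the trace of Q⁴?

−463

Q² = [[−11, −20], [15, 4]]
Q³ = [[−71, −36], [27, −44]]
Q⁴ = [[−179, 140], [−105, −284]]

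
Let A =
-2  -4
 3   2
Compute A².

[[-8, 0], [0, -8]]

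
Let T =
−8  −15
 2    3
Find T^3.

tr T = −5 and det T = 6, so the characteristic polynomial is λ² − (−5)λ + (6) with roots −2 and −3.
Eigenvectors give P = [[5, 3], [−2, −1]] with P⁻¹ = [[−1, −3], [2, 5]], and T = P·diag(−2, −3)·P⁻¹.
Then T^3 = P·diag(−8, −27)·P⁻¹ = [[−40, −81], [16, 27]] · [[−1, −3], [2, 5]] = [[−122, −285], [38, 87]].

[[−122, −285], [38, 87]]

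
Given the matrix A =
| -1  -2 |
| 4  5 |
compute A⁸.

[[-6559, -6560], [13120, 13121]]

tr A = 4 and det A = 3, so the characteristic polynomial is λ² − (4)λ + (3) with roots 1 and 3.
Eigenvectors give P = [[1, -1], [-1, 2]] with P⁻¹ = [[2, 1], [1, 1]], and A = P·diag(1, 3)·P⁻¹.
Then A⁸ = P·diag(1, 6561)·P⁻¹ = [[1, -6561], [-1, 13122]] · [[2, 1], [1, 1]] = [[-6559, -6560], [13120, 13121]].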